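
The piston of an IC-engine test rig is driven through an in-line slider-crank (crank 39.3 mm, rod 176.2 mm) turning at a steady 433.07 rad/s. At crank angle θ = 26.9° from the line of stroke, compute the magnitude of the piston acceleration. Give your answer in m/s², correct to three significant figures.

7560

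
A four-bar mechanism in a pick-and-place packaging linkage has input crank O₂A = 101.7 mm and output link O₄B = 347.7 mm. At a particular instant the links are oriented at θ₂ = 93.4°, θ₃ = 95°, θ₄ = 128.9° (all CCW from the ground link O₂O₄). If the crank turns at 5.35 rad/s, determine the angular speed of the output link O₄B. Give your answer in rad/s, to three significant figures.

ω₂ = 5.35 rad/s
Differentiating the loop-closure r₂e^{iθ₂}+r₃e^{iθ₃}=r₁+r₄e^{iθ₄} gives r₂ω₂e^{iθ₂}+r₃ω₃e^{iθ₃}=r₄ω₄e^{iθ₄}.
Eliminating the other unknown: ω₄ = r₂ω₂ sin(θ₂−θ₃) / [r₄ sin(θ₄−θ₃)].
Numerator sine = -0.02792; denominator sine = +0.55775.
Result = 0.1017·5.35·(-0.02792) / (0.3477·(+0.55775)) = -0.078338 rad/s; magnitude 0.078338 rad/s.

0.0783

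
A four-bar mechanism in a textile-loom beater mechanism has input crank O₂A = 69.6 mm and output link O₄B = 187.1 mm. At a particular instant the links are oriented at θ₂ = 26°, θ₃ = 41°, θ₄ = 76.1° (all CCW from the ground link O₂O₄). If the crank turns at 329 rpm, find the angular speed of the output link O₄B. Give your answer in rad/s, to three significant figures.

ω₂ = 34.45 rad/s (from 329 rpm).
Differentiating the loop-closure r₂e^{iθ₂}+r₃e^{iθ₃}=r₁+r₄e^{iθ₄} gives r₂ω₂e^{iθ₂}+r₃ω₃e^{iθ₃}=r₄ω₄e^{iθ₄}.
Eliminating the other unknown: ω₄ = r₂ω₂ sin(θ₂−θ₃) / [r₄ sin(θ₄−θ₃)].
Numerator sine = -0.25882; denominator sine = +0.57501.
Result = 0.0696·34.45·(-0.25882) / (0.1871·(+0.57501)) = -5.7688 rad/s; magnitude 5.7688 rad/s.

5.77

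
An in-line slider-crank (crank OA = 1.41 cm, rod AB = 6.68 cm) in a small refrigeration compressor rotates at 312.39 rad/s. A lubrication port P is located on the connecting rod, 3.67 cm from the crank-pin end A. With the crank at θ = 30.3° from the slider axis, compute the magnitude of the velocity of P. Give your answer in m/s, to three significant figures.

2.99

ω = 312.4 rad/s.  Crank-pin speed |V_A| = rω = 4.4047 m/s, perpendicular to OA.
Rod angle: sinφ = −(r/L) sinθ ⇒ φ = -6.113°; ω_rod = −rω cosθ/√(L²−r²sin²θ) = -57.257 rad/s.
V_P = V_A + ω_rod × AP, with AP = 0.0367 m along the rod.
Components: V_Px = −rω sinθ − a·ω_rod·sinφ = -2.4461 m/s;  V_Py = rω cosθ + a·ω_rod·cosφ = +1.7136 m/s.
|V_P| = √(V_Px² + V_Py²) = 2.9866 m/s.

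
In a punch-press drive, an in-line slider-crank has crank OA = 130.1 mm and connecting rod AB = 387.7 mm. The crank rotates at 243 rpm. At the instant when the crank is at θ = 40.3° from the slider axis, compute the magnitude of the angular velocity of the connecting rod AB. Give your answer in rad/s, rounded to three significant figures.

ω = 25.45 rad/s (converted from 243 rpm).
The rod makes angle φ with the slider axis where L sinφ = r sinθ; differentiating, L cosφ·φ̇ = r ω cosθ.
L cosφ = √(L² − r² sin²θ) = 0.37846 m.
|ω_rod| = r ω |cosθ| / √(L² − r² sin²θ) = 0.1301·25.45·0.76267/0.37846 = 6.6716 rad/s.

6.67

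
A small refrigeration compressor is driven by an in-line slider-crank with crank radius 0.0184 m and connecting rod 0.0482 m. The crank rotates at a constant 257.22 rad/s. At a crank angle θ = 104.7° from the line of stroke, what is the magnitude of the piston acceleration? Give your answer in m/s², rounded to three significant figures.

740

ω = 257.2 rad/s
x(θ) = r cosθ + √(L² − r² sin²θ); with ω constant, a = ω²·d²x/dθ².
d²x/dθ² = −r cosθ − r²(cos2θ)/√u − r⁴ sin²2θ/(4u^{3/2}),  u = L² − r² sin²θ = 0.00200648 m².
Substituting r = 0.0184 m, L = 0.0482 m, θ = 104.7°: d²x/dθ² = +0.011177 m.
a = ω²·d²x/dθ² = (257.2)²·(+0.011177) = +739.5 m/s²;  |a| = 739.5 m/s².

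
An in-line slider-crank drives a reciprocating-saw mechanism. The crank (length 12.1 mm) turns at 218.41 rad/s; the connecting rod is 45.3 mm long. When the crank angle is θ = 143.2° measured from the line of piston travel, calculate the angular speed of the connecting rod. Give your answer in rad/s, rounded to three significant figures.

ω = 218.4 rad/s
The rod makes angle φ with the slider axis where L sinφ = r sinθ; differentiating, L cosφ·φ̇ = r ω cosθ.
L cosφ = √(L² − r² sin²θ) = 0.044716 m.
|ω_rod| = r ω |cosθ| / √(L² − r² sin²θ) = 0.0121·218.4·0.80073/0.044716 = 47.324 rad/s.

47.3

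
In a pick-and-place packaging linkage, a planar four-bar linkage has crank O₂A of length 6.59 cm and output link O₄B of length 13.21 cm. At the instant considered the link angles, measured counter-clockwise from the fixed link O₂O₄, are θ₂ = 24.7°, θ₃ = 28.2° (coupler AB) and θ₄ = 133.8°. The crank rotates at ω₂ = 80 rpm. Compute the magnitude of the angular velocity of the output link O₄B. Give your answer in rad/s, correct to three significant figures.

ω₂ = 8.378 rad/s (from 80 rpm).
Differentiating the loop-closure r₂e^{iθ₂}+r₃e^{iθ₃}=r₁+r₄e^{iθ₄} gives r₂ω₂e^{iθ₂}+r₃ω₃e^{iθ₃}=r₄ω₄e^{iθ₄}.
Eliminating the other unknown: ω₄ = r₂ω₂ sin(θ₂−θ₃) / [r₄ sin(θ₄−θ₃)].
Numerator sine = -0.06105; denominator sine = +0.96316.
Result = 0.0659·8.378·(-0.06105) / (0.1321·(+0.96316)) = -0.2649 rad/s; magnitude 0.2649 rad/s.

0.265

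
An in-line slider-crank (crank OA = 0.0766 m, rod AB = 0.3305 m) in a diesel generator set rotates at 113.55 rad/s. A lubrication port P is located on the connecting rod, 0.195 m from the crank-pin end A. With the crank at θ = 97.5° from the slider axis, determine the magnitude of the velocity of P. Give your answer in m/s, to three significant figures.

ω = 113.5 rad/s.  Crank-pin speed |V_A| = rω = 8.6979 m/s, perpendicular to OA.
Rod angle: sinφ = −(r/L) sinθ ⇒ φ = -13.285°; ω_rod = −rω cosθ/√(L²−r²sin²θ) = +3.5296 rad/s.
V_P = V_A + ω_rod × AP, with AP = 0.195 m along the rod.
Components: V_Px = −rω sinθ − a·ω_rod·sinφ = -8.4654 m/s;  V_Py = rω cosθ + a·ω_rod·cosφ = -0.46546 m/s.
|V_P| = √(V_Px² + V_Py²) = 8.4781 m/s.

8.48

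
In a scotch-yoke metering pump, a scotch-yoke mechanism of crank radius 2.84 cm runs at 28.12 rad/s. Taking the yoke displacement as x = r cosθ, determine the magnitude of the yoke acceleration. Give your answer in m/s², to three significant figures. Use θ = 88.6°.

0.549

ω = 28.12 rad/s
x = r cosθ ⇒ ẍ = −rω² cosθ (ω constant).
|a| = rω²|cosθ| = 0.0284·(28.12)²·|cos 88.6°| = 0.54867 m/s².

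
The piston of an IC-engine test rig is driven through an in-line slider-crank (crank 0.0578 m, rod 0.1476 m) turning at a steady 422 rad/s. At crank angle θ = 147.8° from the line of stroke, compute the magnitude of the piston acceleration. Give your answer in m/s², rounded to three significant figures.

ω = 422 rad/s
x(θ) = r cosθ + √(L² − r² sin²θ); with ω constant, a = ω²·d²x/dθ².
d²x/dθ² = −r cosθ − r²(cos2θ)/√u − r⁴ sin²2θ/(4u^{3/2}),  u = L² − r² sin²θ = 0.0208371 m².
Substituting r = 0.0578 m, L = 0.1476 m, θ = 147.8°: d²x/dθ² = +0.038155 m.
a = ω²·d²x/dθ² = (422)²·(+0.038155) = +6794.9 m/s²;  |a| = 6794.9 m/s².

6790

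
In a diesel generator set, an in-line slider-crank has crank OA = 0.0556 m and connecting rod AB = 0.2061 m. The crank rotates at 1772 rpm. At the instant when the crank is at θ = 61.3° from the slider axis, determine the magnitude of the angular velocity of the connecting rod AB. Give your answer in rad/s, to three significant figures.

ω = 185.6 rad/s (converted from 1772 rpm).
The rod makes angle φ with the slider axis where L sinφ = r sinθ; differentiating, L cosφ·φ̇ = r ω cosθ.
L cosφ = √(L² − r² sin²θ) = 0.20025 m.
|ω_rod| = r ω |cosθ| / √(L² − r² sin²θ) = 0.0556·185.6·0.48022/0.20025 = 24.743 rad/s.

24.7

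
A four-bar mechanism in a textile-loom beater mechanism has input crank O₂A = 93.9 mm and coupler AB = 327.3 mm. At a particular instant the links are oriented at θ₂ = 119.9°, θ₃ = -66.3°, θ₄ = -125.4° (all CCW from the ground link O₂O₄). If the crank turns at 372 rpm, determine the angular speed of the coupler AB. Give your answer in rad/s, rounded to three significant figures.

11.8

ω₂ = 38.96 rad/s (from 372 rpm).
Differentiating the loop-closure r₂e^{iθ₂}+r₃e^{iθ₃}=r₁+r₄e^{iθ₄} gives r₂ω₂e^{iθ₂}+r₃ω₃e^{iθ₃}=r₄ω₄e^{iθ₄}.
Eliminating the other unknown: ω₃ = r₂ω₂ sin(θ₄−θ₂) / [r₃ sin(θ₃−θ₄)].
Numerator sine = +0.90851; denominator sine = +0.85806.
Result = 0.0939·38.96·(+0.90851) / (0.3273·(+0.85806)) = +11.833 rad/s; magnitude 11.833 rad/s.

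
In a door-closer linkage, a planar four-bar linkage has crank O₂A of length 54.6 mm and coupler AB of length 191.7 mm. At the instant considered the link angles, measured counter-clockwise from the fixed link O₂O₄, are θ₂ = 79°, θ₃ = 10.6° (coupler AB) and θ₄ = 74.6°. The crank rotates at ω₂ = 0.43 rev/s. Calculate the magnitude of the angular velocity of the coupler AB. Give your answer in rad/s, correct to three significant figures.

ω₂ = 2.702 rad/s (from 0.43 rev/s).
Differentiating the loop-closure r₂e^{iθ₂}+r₃e^{iθ₃}=r₁+r₄e^{iθ₄} gives r₂ω₂e^{iθ₂}+r₃ω₃e^{iθ₃}=r₄ω₄e^{iθ₄}.
Eliminating the other unknown: ω₃ = r₂ω₂ sin(θ₄−θ₂) / [r₃ sin(θ₃−θ₄)].
Numerator sine = -0.07672; denominator sine = -0.89879.
Result = 0.0546·2.702·(-0.07672) / (0.1917·(-0.89879)) = +0.065684 rad/s; magnitude 0.065684 rad/s.

0.0657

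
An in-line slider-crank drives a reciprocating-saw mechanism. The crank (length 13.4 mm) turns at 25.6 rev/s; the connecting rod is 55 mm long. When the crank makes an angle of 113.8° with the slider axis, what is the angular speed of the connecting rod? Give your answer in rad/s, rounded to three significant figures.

16.2

ω = 160.8 rad/s (converted from 25.6 rev/s).
The rod makes angle φ with the slider axis where L sinφ = r sinθ; differentiating, L cosφ·φ̇ = r ω cosθ.
L cosφ = √(L² − r² sin²θ) = 0.053616 m.
|ω_rod| = r ω |cosθ| / √(L² − r² sin²θ) = 0.0134·160.8·0.40355/0.053616 = 16.223 rad/s.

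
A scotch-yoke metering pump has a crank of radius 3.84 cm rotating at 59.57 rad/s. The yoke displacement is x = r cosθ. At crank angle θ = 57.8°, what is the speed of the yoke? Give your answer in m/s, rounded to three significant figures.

ω = 59.57 rad/s
x = r cosθ ⇒ ẋ = −rω sinθ.
|v| = rω|sinθ| = 0.0384·59.57·|sin 57.8°| = 1.9357 m/s.

1.94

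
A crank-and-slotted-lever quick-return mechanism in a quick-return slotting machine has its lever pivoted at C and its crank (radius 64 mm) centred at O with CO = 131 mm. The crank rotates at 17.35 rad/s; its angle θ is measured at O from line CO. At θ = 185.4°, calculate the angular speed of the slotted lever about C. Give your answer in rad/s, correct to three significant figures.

ω = 17.35 rad/s
Crank pin A relative to C: A = (d + r cosθ, r sinθ); lever angle φ = atan2(r sinθ, d + r cosθ).
Differentiating tanφ: φ̇ = rω(d cosθ + r)/(d² + r² + 2dr cosθ).
d² + r² + 2dr cosθ = |CA|² = 0.00456342 m²;  d cosθ + r = -0.066419 m.
|ω_lever| = |0.064·17.35·-0.066419| / 0.00456342 = 16.161 rad/s.

16.2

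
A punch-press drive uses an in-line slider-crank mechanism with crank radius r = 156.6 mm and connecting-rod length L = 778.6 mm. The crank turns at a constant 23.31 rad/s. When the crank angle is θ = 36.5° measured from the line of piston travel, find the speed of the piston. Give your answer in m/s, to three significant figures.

ω = 23.31 rad/s
For an in-line slider-crank, x = r cosθ + √(L² − r² sin²θ), so v = −rω sinθ·[1 + r cosθ/√(L² − r² sin²θ)].
With r = 0.1566 m, L = 0.7786 m, θ = 36.5°: √(L² − r² sin²θ) = 0.77301 m.
v = −0.1566·23.31·0.59482·[1 + 0.1566·0.80386/0.77301] = -2.5249 m/s.
|v| = 2.5249 m/s.

2.52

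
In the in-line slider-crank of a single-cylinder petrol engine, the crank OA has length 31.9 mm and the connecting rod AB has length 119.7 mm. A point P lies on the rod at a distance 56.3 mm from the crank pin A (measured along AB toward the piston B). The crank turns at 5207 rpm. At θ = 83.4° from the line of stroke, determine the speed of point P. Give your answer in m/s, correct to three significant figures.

17.6

ω = 545.3 rad/s.  Crank-pin speed |V_A| = rω = 17.394 m/s, perpendicular to OA.
Rod angle: sinφ = −(r/L) sinθ ⇒ φ = -15.351°; ω_rod = −rω cosθ/√(L²−r²sin²θ) = -17.32 rad/s.
V_P = V_A + ω_rod × AP, with AP = 0.0563 m along the rod.
Components: V_Px = −rω sinθ − a·ω_rod·sinφ = -17.537 m/s;  V_Py = rω cosθ + a·ω_rod·cosφ = +1.0589 m/s.
|V_P| = √(V_Px² + V_Py²) = 17.569 m/s.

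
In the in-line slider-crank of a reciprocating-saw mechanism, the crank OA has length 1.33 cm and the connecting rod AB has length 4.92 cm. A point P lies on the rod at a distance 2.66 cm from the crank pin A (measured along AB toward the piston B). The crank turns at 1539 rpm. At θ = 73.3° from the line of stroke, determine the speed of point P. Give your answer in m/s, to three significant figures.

2.16

ω = 161.2 rad/s.  Crank-pin speed |V_A| = rω = 2.1435 m/s, perpendicular to OA.
Rod angle: sinφ = −(r/L) sinθ ⇒ φ = -15.006°; ω_rod = −rω cosθ/√(L²−r²sin²θ) = -12.961 rad/s.
V_P = V_A + ω_rod × AP, with AP = 0.0266 m along the rod.
Components: V_Px = −rω sinθ − a·ω_rod·sinφ = -2.1423 m/s;  V_Py = rω cosθ + a·ω_rod·cosφ = +0.28294 m/s.
|V_P| = √(V_Px² + V_Py²) = 2.1609 m/s.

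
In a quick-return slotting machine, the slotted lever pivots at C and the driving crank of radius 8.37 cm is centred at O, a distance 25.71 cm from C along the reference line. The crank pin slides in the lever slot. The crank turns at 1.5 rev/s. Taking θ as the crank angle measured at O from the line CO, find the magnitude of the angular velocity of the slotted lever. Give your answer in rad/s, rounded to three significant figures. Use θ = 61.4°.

ω = 9.425 rad/s (from 1.5 rev/s).
Crank pin A relative to C: A = (d + r cosθ, r sinθ); lever angle φ = atan2(r sinθ, d + r cosθ).
Differentiating tanφ: φ̇ = rω(d cosθ + r)/(d² + r² + 2dr cosθ).
d² + r² + 2dr cosθ = |CA|² = 0.0937083 m²;  d cosθ + r = +0.20677 m.
|ω_lever| = |0.0837·9.425·+0.20677| / 0.0937083 = 1.7406 rad/s.

1.74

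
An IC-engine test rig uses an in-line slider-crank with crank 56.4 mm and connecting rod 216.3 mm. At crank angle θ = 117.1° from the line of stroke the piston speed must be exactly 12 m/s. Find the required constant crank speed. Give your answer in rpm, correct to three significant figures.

For an in-line slider-crank, |v_piston| = rω|sinθ|·[1 + r cosθ/√(L² − r² sin²θ)].
With r = 0.0564 m, L = 0.2163 m, θ = 117.1°: the bracketed kinematic factor |dx/dθ| = 0.044077 m.
ω = v/|dx/dθ| = 12/0.044077 = 272.25 rad/s.
N = 60ω/(2π) = 2599.8 rpm.

2600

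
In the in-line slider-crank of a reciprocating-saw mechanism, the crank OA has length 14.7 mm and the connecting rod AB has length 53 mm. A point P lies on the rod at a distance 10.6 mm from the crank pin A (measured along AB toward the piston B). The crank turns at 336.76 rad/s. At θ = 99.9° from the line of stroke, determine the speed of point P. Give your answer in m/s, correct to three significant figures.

4.88

ω = 336.8 rad/s.  Crank-pin speed |V_A| = rω = 4.9504 m/s, perpendicular to OA.
Rod angle: sinφ = −(r/L) sinθ ⇒ φ = -15.856°; ω_rod = −rω cosθ/√(L²−r²sin²θ) = +16.694 rad/s.
V_P = V_A + ω_rod × AP, with AP = 0.0106 m along the rod.
Components: V_Px = −rω sinθ − a·ω_rod·sinφ = -4.8283 m/s;  V_Py = rω cosθ + a·ω_rod·cosφ = -0.68089 m/s.
|V_P| = √(V_Px² + V_Py²) = 4.8761 m/s.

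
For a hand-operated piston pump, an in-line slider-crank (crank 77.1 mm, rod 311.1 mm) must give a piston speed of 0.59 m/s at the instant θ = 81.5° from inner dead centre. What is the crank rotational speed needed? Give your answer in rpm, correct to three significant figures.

71.2

For an in-line slider-crank, |v_piston| = rω|sinθ|·[1 + r cosθ/√(L² − r² sin²θ)].
With r = 0.0771 m, L = 0.3111 m, θ = 81.5°: the bracketed kinematic factor |dx/dθ| = 0.079134 m.
ω = v/|dx/dθ| = 0.59/0.079134 = 7.4557 rad/s.
N = 60ω/(2π) = 71.197 rpm.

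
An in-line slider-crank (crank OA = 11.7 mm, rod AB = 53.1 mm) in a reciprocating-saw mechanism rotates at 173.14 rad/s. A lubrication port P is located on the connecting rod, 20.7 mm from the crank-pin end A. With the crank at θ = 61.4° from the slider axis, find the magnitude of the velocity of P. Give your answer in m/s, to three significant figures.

1.95

ω = 173.1 rad/s.  Crank-pin speed |V_A| = rω = 2.0257 m/s, perpendicular to OA.
Rod angle: sinφ = −(r/L) sinθ ⇒ φ = -11.154°; ω_rod = −rω cosθ/√(L²−r²sin²θ) = -18.613 rad/s.
V_P = V_A + ω_rod × AP, with AP = 0.0207 m along the rod.
Components: V_Px = −rω sinθ − a·ω_rod·sinφ = -1.8531 m/s;  V_Py = rω cosθ + a·ω_rod·cosφ = +0.59168 m/s.
|V_P| = √(V_Px² + V_Py²) = 1.9453 m/s.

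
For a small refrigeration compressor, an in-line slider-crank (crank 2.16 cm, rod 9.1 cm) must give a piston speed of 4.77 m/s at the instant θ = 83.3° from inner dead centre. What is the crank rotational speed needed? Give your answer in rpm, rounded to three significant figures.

2060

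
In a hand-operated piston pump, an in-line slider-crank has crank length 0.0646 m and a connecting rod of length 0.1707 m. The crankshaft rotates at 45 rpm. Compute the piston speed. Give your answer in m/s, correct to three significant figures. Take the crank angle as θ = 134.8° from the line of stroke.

ω = 2π·45/60 = 4.712 rad/s
For an in-line slider-crank, x = r cosθ + √(L² − r² sin²θ), so v = −rω sinθ·[1 + r cosθ/√(L² − r² sin²θ)].
With r = 0.0646 m, L = 0.1707 m, θ = 134.8°: √(L² − r² sin²θ) = 0.16443 m.
v = −0.0646·4.712·0.70957·[1 + 0.0646·-0.70463/0.16443] = -0.15621 m/s.
|v| = 0.15621 m/s.

0.156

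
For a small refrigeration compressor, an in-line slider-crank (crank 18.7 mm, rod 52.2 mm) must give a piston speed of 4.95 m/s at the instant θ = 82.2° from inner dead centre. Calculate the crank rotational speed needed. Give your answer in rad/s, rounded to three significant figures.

254

For an in-line slider-crank, |v_piston| = rω|sinθ|·[1 + r cosθ/√(L² − r² sin²θ)].
With r = 0.0187 m, L = 0.0522 m, θ = 82.2°: the bracketed kinematic factor |dx/dθ| = 0.01949 m.
ω = v/|dx/dθ| = 4.95/0.01949 = 253.97 rad/s.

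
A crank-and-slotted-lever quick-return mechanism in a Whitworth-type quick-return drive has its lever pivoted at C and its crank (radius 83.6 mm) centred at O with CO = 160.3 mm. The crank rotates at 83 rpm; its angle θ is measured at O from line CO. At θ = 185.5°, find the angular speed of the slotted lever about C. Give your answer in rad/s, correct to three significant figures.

ω = 8.692 rad/s (from 83 rpm).
Crank pin A relative to C: A = (d + r cosθ, r sinθ); lever angle φ = atan2(r sinθ, d + r cosθ).
Differentiating tanφ: φ̇ = rω(d cosθ + r)/(d² + r² + 2dr cosθ).
d² + r² + 2dr cosθ = |CA|² = 0.00600628 m²;  d cosθ + r = -0.075962 m.
|ω_lever| = |0.0836·8.692·-0.075962| / 0.00600628 = 9.1898 rad/s.

9.19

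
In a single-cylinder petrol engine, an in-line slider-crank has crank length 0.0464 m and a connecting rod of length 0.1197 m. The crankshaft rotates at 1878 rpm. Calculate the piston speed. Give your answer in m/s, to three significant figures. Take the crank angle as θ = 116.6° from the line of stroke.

6.65

ω = 2π·1878/60 = 196.7 rad/s
For an in-line slider-crank, x = r cosθ + √(L² − r² sin²θ), so v = −rω sinθ·[1 + r cosθ/√(L² − r² sin²θ)].
With r = 0.0464 m, L = 0.1197 m, θ = 116.6°: √(L² − r² sin²θ) = 0.11228 m.
v = −0.0464·196.7·0.89415·[1 + 0.0464·-0.44776/0.11228] = -6.6495 m/s.
|v| = 6.6495 m/s.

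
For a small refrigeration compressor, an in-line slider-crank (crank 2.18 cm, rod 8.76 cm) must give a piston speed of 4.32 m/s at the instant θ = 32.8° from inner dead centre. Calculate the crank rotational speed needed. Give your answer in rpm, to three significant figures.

For an in-line slider-crank, |v_piston| = rω|sinθ|·[1 + r cosθ/√(L² − r² sin²θ)].
With r = 0.0218 m, L = 0.0876 m, θ = 32.8°: the bracketed kinematic factor |dx/dθ| = 0.014302 m.
ω = v/|dx/dθ| = 4.32/0.014302 = 302.05 rad/s.
N = 60ω/(2π) = 2884.4 rpm.

2880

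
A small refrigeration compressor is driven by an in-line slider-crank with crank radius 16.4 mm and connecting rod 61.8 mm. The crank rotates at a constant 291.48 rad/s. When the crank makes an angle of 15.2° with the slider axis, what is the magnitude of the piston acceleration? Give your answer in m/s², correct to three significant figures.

ω = 291.5 rad/s
x(θ) = r cosθ + √(L² − r² sin²θ); with ω constant, a = ω²·d²x/dθ².
d²x/dθ² = −r cosθ − r²(cos2θ)/√u − r⁴ sin²2θ/(4u^{3/2}),  u = L² − r² sin²θ = 0.00380075 m².
Substituting r = 0.0164 m, L = 0.0618 m, θ = 15.2°: d²x/dθ² = -0.019609 m.
a = ω²·d²x/dθ² = (291.5)²·(-0.019609) = -1666 m/s²;  |a| = 1666 m/s².

1670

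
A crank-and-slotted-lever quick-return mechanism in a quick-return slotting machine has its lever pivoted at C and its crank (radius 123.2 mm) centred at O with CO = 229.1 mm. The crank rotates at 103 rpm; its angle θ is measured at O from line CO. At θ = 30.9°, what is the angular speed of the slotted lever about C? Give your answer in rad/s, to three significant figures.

3.66

ω = 10.79 rad/s (from 103 rpm).
Crank pin A relative to C: A = (d + r cosθ, r sinθ); lever angle φ = atan2(r sinθ, d + r cosθ).
Differentiating tanφ: φ̇ = rω(d cosθ + r)/(d² + r² + 2dr cosθ).
d² + r² + 2dr cosθ = |CA|² = 0.116103 m²;  d cosθ + r = +0.31978 m.
|ω_lever| = |0.1232·10.79·+0.31978| / 0.116103 = 3.6601 rad/s.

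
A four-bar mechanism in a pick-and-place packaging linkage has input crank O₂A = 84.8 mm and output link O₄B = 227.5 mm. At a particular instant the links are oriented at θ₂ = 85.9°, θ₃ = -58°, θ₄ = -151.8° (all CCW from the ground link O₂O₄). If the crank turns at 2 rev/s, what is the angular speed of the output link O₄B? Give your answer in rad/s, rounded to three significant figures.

2.77

ω₂ = 12.57 rad/s (from 2 rev/s).
Differentiating the loop-closure r₂e^{iθ₂}+r₃e^{iθ₃}=r₁+r₄e^{iθ₄} gives r₂ω₂e^{iθ₂}+r₃ω₃e^{iθ₃}=r₄ω₄e^{iθ₄}.
Eliminating the other unknown: ω₄ = r₂ω₂ sin(θ₂−θ₃) / [r₄ sin(θ₄−θ₃)].
Numerator sine = +0.58920; denominator sine = -0.99780.
Result = 0.0848·12.57·(+0.58920) / (0.2275·(-0.99780)) = -2.7659 rad/s; magnitude 2.7659 rad/s.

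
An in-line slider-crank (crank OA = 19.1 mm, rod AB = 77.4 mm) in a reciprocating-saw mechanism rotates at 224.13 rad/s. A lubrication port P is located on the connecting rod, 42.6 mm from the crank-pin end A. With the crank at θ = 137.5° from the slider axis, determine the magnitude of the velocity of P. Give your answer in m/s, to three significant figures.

ω = 224.1 rad/s.  Crank-pin speed |V_A| = rω = 4.2809 m/s, perpendicular to OA.
Rod angle: sinφ = −(r/L) sinθ ⇒ φ = -9.597°; ω_rod = −rω cosθ/√(L²−r²sin²θ) = +41.357 rad/s.
V_P = V_A + ω_rod × AP, with AP = 0.0426 m along the rod.
Components: V_Px = −rω sinθ − a·ω_rod·sinφ = -2.5984 m/s;  V_Py = rω cosθ + a·ω_rod·cosφ = -1.4191 m/s.
|V_P| = √(V_Px² + V_Py²) = 2.9607 m/s.

2.96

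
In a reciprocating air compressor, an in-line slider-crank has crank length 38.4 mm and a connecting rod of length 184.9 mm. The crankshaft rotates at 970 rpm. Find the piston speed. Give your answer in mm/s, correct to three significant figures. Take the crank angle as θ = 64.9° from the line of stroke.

ω = 2π·970/60 = 101.6 rad/s
For an in-line slider-crank, x = r cosθ + √(L² − r² sin²θ), so v = −rω sinθ·[1 + r cosθ/√(L² − r² sin²θ)].
With r = 0.0384 m, L = 0.1849 m, θ = 64.9°: √(L² − r² sin²θ) = 0.1816 m.
v = −0.0384·101.6·0.90557·[1 + 0.0384·0.42420/0.1816] = -3.8491 m/s.
|v| = 3.8491 m/s = 3849.1 mm/s.

3850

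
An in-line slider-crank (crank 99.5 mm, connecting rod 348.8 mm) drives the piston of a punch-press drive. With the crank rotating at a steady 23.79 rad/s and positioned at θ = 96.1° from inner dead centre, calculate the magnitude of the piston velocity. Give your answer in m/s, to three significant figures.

ω = 23.79 rad/s
For an in-line slider-crank, x = r cosθ + √(L² − r² sin²θ), so v = −rω sinθ·[1 + r cosθ/√(L² − r² sin²θ)].
With r = 0.0995 m, L = 0.3488 m, θ = 96.1°: √(L² − r² sin²θ) = 0.33447 m.
v = −0.0995·23.79·0.99434·[1 + 0.0995·-0.10626/0.33447] = -2.2793 m/s.
|v| = 2.2793 m/s.

2.28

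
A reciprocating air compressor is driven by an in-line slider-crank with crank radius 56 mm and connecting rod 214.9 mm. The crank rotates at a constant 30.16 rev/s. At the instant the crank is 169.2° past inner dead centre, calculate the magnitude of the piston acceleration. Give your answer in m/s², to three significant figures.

1490

ω = 2π·30.2 = 189.5 rad/s
x(θ) = r cosθ + √(L² − r² sin²θ); with ω constant, a = ω²·d²x/dθ².
d²x/dθ² = −r cosθ − r²(cos2θ)/√u − r⁴ sin²2θ/(4u^{3/2}),  u = L² − r² sin²θ = 0.0460719 m².
Substituting r = 0.056 m, L = 0.2149 m, θ = 169.2°: d²x/dθ² = +0.04139 m.
a = ω²·d²x/dθ² = (189.5)²·(+0.04139) = +1486.3 m/s²;  |a| = 1486.3 m/s².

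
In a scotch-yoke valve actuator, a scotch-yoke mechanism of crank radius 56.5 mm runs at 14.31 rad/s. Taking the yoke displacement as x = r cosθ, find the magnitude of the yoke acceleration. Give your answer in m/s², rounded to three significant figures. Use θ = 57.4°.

6.23

ω = 14.31 rad/s
x = r cosθ ⇒ ẍ = −rω² cosθ (ω constant).
|a| = rω²|cosθ| = 0.0565·(14.31)²·|cos 57.4°| = 6.2335 m/s².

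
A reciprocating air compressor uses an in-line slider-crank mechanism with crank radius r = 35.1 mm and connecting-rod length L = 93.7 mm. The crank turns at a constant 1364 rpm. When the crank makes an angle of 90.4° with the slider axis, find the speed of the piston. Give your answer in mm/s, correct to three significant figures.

ω = 2π·1364/60 = 142.8 rad/s
For an in-line slider-crank, x = r cosθ + √(L² − r² sin²θ), so v = −rω sinθ·[1 + r cosθ/√(L² − r² sin²θ)].
With r = 0.0351 m, L = 0.0937 m, θ = 90.4°: √(L² − r² sin²θ) = 0.086878 m.
v = −0.0351·142.8·0.99998·[1 + 0.0351·-0.00698/0.086878] = -4.9993 m/s.
|v| = 4.9993 m/s = 4999.3 mm/s.

5000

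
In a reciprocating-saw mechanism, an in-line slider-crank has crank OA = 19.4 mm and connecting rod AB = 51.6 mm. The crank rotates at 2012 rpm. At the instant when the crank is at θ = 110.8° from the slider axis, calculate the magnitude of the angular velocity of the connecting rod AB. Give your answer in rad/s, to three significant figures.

30.0

ω = 210.7 rad/s (converted from 2012 rpm).
The rod makes angle φ with the slider axis where L sinφ = r sinθ; differentiating, L cosφ·φ̇ = r ω cosθ.
L cosφ = √(L² − r² sin²θ) = 0.048308 m.
|ω_rod| = r ω |cosθ| / √(L² − r² sin²θ) = 0.0194·210.7·0.35511/0.048308 = 30.047 rad/s.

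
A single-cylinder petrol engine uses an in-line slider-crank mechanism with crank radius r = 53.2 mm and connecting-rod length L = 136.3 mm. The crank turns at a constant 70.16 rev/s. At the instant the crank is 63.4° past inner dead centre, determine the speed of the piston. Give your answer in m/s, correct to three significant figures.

ω = 2π·70.2 = 440.8 rad/s
For an in-line slider-crank, x = r cosθ + √(L² − r² sin²θ), so v = −rω sinθ·[1 + r cosθ/√(L² − r² sin²θ)].
With r = 0.0532 m, L = 0.1363 m, θ = 63.4°: √(L² − r² sin²θ) = 0.12773 m.
v = −0.0532·440.8·0.89415·[1 + 0.0532·0.44776/0.12773] = -24.88 m/s.
|v| = 24.88 m/s.

24.9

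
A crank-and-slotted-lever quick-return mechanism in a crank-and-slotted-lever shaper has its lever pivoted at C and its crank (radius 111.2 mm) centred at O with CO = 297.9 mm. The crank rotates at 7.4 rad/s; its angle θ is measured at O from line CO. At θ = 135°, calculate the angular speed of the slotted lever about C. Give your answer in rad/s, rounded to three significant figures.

1.51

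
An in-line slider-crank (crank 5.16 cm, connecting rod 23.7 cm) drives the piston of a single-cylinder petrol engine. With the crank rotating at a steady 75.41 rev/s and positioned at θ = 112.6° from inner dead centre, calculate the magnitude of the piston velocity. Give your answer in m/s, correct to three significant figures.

20.6

ω = 2π·75.4 = 473.8 rad/s
For an in-line slider-crank, x = r cosθ + √(L² − r² sin²θ), so v = −rω sinθ·[1 + r cosθ/√(L² − r² sin²θ)].
With r = 0.0516 m, L = 0.237 m, θ = 112.6°: √(L² − r² sin²θ) = 0.23216 m.
v = −0.0516·473.8·0.92321·[1 + 0.0516·-0.38430/0.23216] = -20.644 m/s.
|v| = 20.644 m/s.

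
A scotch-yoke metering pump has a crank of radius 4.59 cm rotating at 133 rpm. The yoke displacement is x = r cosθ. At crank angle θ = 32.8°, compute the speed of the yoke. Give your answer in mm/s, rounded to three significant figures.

ω = 13.93 rad/s (from 133 rpm).
x = r cosθ ⇒ ẋ = −rω sinθ.
|v| = rω|sinθ| = 0.0459·13.93·|sin 32.8°| = 0.3463 m/s = 346.3 mm/s.

346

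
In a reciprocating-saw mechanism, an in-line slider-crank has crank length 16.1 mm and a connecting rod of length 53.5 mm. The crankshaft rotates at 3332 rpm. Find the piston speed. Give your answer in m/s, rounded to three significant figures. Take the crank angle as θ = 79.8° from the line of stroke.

5.84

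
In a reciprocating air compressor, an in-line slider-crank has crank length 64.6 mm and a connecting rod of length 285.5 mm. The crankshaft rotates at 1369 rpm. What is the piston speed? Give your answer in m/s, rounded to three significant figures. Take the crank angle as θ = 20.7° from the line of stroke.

3.97

ω = 2π·1369/60 = 143.4 rad/s
For an in-line slider-crank, x = r cosθ + √(L² − r² sin²θ), so v = −rω sinθ·[1 + r cosθ/√(L² − r² sin²θ)].
With r = 0.0646 m, L = 0.2855 m, θ = 20.7°: √(L² − r² sin²θ) = 0.28459 m.
v = −0.0646·143.4·0.35347·[1 + 0.0646·0.93544/0.28459] = -3.9687 m/s.
|v| = 3.9687 m/s.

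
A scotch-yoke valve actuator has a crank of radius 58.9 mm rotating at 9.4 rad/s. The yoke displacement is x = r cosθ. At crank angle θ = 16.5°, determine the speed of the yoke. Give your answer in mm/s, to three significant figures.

157

ω = 9.4 rad/s
x = r cosθ ⇒ ẋ = −rω sinθ.
|v| = rω|sinθ| = 0.0589·9.4·|sin 16.5°| = 0.15725 m/s = 157.25 mm/s.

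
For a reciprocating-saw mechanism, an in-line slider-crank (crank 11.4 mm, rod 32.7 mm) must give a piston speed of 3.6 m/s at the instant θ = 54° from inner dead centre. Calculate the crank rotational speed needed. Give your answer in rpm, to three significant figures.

For an in-line slider-crank, |v_piston| = rω|sinθ|·[1 + r cosθ/√(L² − r² sin²θ)].
With r = 0.0114 m, L = 0.0327 m, θ = 54°: the bracketed kinematic factor |dx/dθ| = 0.011193 m.
ω = v/|dx/dθ| = 3.6/0.011193 = 321.64 rad/s.
N = 60ω/(2π) = 3071.4 rpm.

3070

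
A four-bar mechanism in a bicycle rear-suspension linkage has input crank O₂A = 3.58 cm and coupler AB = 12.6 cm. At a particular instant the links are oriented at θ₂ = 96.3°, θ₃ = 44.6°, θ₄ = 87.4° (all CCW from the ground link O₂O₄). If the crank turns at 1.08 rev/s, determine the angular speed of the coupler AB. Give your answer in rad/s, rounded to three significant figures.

0.439

ω₂ = 6.786 rad/s (from 1.08 rev/s).
Differentiating the loop-closure r₂e^{iθ₂}+r₃e^{iθ₃}=r₁+r₄e^{iθ₄} gives r₂ω₂e^{iθ₂}+r₃ω₃e^{iθ₃}=r₄ω₄e^{iθ₄}.
Eliminating the other unknown: ω₃ = r₂ω₂ sin(θ₄−θ₂) / [r₃ sin(θ₃−θ₄)].
Numerator sine = -0.15471; denominator sine = -0.67944.
Result = 0.0358·6.786·(-0.15471) / (0.126·(-0.67944)) = +0.43902 rad/s; magnitude 0.43902 rad/s.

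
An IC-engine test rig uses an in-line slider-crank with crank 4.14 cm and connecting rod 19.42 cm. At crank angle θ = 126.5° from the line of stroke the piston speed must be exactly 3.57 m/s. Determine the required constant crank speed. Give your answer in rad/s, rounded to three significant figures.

123

For an in-line slider-crank, |v_piston| = rω|sinθ|·[1 + r cosθ/√(L² − r² sin²θ)].
With r = 0.0414 m, L = 0.1942 m, θ = 126.5°: the bracketed kinematic factor |dx/dθ| = 0.028996 m.
ω = v/|dx/dθ| = 3.57/0.028996 = 123.12 rad/s.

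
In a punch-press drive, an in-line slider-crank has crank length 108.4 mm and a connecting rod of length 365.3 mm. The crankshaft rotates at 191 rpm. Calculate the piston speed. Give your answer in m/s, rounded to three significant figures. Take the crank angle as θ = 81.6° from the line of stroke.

2.24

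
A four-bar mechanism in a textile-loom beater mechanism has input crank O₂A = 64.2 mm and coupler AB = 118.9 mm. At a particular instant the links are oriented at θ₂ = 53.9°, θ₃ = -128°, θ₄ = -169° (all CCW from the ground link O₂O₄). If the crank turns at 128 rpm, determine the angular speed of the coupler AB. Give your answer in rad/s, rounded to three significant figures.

7.51

ω₂ = 13.4 rad/s (from 128 rpm).
Differentiating the loop-closure r₂e^{iθ₂}+r₃e^{iθ₃}=r₁+r₄e^{iθ₄} gives r₂ω₂e^{iθ₂}+r₃ω₃e^{iθ₃}=r₄ω₄e^{iθ₄}.
Eliminating the other unknown: ω₃ = r₂ω₂ sin(θ₄−θ₂) / [r₃ sin(θ₃−θ₄)].
Numerator sine = +0.68072; denominator sine = +0.65606.
Result = 0.0642·13.4·(+0.68072) / (0.1189·(+0.65606)) = +7.5096 rad/s; magnitude 7.5096 rad/s.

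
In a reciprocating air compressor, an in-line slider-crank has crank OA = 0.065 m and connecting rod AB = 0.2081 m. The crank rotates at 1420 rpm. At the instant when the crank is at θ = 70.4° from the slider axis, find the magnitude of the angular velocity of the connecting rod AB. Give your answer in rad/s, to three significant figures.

16.3

ω = 148.7 rad/s (converted from 1420 rpm).
The rod makes angle φ with the slider axis where L sinφ = r sinθ; differentiating, L cosφ·φ̇ = r ω cosθ.
L cosφ = √(L² − r² sin²θ) = 0.19889 m.
|ω_rod| = r ω |cosθ| / √(L² − r² sin²θ) = 0.065·148.7·0.33545/0.19889 = 16.302 rad/s.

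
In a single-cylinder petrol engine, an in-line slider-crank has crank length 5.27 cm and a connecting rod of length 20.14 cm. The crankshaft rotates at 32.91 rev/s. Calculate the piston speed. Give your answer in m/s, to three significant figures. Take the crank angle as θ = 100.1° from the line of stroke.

10.2

ω = 2π·32.9 = 206.8 rad/s
For an in-line slider-crank, x = r cosθ + √(L² − r² sin²θ), so v = −rω sinθ·[1 + r cosθ/√(L² − r² sin²θ)].
With r = 0.0527 m, L = 0.2014 m, θ = 100.1°: √(L² − r² sin²θ) = 0.1946 m.
v = −0.0527·206.8·0.98450·[1 + 0.0527·-0.17537/0.1946] = -10.219 m/s.
|v| = 10.219 m/s.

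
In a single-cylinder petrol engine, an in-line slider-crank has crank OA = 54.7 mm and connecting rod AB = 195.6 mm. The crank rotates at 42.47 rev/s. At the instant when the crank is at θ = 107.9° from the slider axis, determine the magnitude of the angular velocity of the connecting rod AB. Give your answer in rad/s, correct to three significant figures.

ω = 266.8 rad/s (converted from 42.47 rev/s).
The rod makes angle φ with the slider axis where L sinφ = r sinθ; differentiating, L cosφ·φ̇ = r ω cosθ.
L cosφ = √(L² − r² sin²θ) = 0.18855 m.
|ω_rod| = r ω |cosθ| / √(L² − r² sin²θ) = 0.0547·266.8·0.30736/0.18855 = 23.794 rad/s.

23.8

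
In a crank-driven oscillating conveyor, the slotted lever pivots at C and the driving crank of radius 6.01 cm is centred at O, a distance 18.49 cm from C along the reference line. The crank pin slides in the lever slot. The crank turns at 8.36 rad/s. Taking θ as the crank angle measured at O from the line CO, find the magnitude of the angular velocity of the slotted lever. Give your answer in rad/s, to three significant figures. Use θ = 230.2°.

ω = 8.36 rad/s
Crank pin A relative to C: A = (d + r cosθ, r sinθ); lever angle φ = atan2(r sinθ, d + r cosθ).
Differentiating tanφ: φ̇ = rω(d cosθ + r)/(d² + r² + 2dr cosθ).
d² + r² + 2dr cosθ = |CA|² = 0.0235736 m²;  d cosθ + r = -0.058256 m.
|ω_lever| = |0.0601·8.36·-0.058256| / 0.0235736 = 1.2416 rad/s.

1.24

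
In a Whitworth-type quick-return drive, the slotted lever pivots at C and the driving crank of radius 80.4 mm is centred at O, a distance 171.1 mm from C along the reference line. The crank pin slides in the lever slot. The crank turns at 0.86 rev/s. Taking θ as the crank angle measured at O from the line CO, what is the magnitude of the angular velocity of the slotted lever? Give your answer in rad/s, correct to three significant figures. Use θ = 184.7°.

ω = 5.404 rad/s (from 0.86 rev/s).
Crank pin A relative to C: A = (d + r cosθ, r sinθ); lever angle φ = atan2(r sinθ, d + r cosθ).
Differentiating tanφ: φ̇ = rω(d cosθ + r)/(d² + r² + 2dr cosθ).
d² + r² + 2dr cosθ = |CA|² = 0.00831901 m²;  d cosθ + r = -0.090125 m.
|ω_lever| = |0.0804·5.404·-0.090125| / 0.00831901 = 4.7066 rad/s.

4.71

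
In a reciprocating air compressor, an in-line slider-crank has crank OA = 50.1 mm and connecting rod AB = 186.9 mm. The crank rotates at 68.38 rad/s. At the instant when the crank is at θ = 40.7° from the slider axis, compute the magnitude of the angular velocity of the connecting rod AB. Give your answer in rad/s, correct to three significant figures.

ω = 68.38 rad/s
The rod makes angle φ with the slider axis where L sinφ = r sinθ; differentiating, L cosφ·φ̇ = r ω cosθ.
L cosφ = √(L² − r² sin²θ) = 0.18402 m.
|ω_rod| = r ω |cosθ| / √(L² − r² sin²θ) = 0.0501·68.38·0.75813/0.18402 = 14.114 rad/s.

14.1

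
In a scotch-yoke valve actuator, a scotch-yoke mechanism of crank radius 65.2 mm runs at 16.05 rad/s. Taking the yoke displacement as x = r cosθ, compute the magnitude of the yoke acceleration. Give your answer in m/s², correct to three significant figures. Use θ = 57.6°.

9.00

ω = 16.05 rad/s
x = r cosθ ⇒ ẍ = −rω² cosθ (ω constant).
|a| = rω²|cosθ| = 0.0652·(16.05)²·|cos 57.6°| = 8.9996 m/s².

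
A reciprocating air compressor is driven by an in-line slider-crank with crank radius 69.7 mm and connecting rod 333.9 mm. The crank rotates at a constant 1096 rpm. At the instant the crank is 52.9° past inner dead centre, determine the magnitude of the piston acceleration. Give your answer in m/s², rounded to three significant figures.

503

ω = 2π·1096/60 = 114.8 rad/s
x(θ) = r cosθ + √(L² − r² sin²θ); with ω constant, a = ω²·d²x/dθ².
d²x/dθ² = −r cosθ − r²(cos2θ)/√u − r⁴ sin²2θ/(4u^{3/2}),  u = L² − r² sin²θ = 0.108399 m².
Substituting r = 0.0697 m, L = 0.3339 m, θ = 52.9°: d²x/dθ² = -0.038179 m.
a = ω²·d²x/dθ² = (114.8)²·(-0.038179) = -502.93 m/s²;  |a| = 502.93 m/s².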